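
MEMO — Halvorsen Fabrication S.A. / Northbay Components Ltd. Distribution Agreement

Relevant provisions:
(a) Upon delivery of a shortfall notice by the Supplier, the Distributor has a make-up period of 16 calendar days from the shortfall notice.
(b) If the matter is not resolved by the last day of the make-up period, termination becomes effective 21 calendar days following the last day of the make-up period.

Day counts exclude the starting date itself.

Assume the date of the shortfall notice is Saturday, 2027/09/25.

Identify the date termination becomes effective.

The last day of the make-up period: 2027/09/25 + 16 days = 2027/10/11.
The date termination becomes effective: 21 calendar days after 2027/10/11 is 2027/11/01.

2027/11/01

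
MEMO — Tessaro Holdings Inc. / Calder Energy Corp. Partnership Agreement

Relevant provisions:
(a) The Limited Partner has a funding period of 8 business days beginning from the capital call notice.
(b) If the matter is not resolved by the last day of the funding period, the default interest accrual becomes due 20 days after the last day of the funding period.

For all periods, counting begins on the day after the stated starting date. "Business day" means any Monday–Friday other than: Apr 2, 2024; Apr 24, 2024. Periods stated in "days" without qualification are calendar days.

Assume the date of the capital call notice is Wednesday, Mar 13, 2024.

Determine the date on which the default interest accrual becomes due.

The last day of the funding period: counting 8 business days from Wednesday, Mar 13, 2024 (Mar 14, Mar 15, Mar 18, Mar 19, Mar 20, Mar 21, Mar 22, Mar 25, skipping weekends) reaches Monday, Mar 25, 2024.
The date on which the default interest accrual becomes due: 20 calendar days after Mar 25, 2024 is Apr 14, 2024.

Apr 14, 2024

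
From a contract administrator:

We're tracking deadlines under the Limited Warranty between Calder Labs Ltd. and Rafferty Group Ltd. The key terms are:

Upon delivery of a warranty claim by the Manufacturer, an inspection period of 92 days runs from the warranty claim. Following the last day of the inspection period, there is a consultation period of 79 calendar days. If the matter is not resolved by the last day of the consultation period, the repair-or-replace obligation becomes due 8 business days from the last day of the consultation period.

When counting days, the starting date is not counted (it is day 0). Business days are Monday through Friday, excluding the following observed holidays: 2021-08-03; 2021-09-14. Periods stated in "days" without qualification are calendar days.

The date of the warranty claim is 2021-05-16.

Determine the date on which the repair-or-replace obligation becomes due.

The last day of the inspection period: 2021-05-16 + 92 days = 2021-08-16.
Adding 79 calendar days to 2021-08-16 gives 2021-11-03, which is the last day of the consultation period.
From Wednesday, 2021-11-03, 8 business days (Nov 4, Nov 5, Nov 8, Nov 9, Nov 10, Nov 11, Nov 12, Nov 15, skipping weekends) brings us to Monday, 2021-11-15, which is the date on which the repair-or-replace obligation becomes due.

2021-11-15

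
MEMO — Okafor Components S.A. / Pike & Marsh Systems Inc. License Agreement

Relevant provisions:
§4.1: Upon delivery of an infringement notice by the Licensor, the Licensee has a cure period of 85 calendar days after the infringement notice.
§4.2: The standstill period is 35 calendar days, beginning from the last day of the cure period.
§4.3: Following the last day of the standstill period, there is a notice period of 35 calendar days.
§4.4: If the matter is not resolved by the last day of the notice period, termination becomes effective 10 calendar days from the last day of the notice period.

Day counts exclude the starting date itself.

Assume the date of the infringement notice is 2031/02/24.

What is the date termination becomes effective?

The last day of the cure period: 85 calendar days after 2031/02/24 is 2031/05/20.
Adding 35 calendar days to 2031/05/20 gives 2031/06/24, which is the last day of the standstill period.
Adding 35 calendar days to 2031/06/24 gives 2031/07/29, which is the last day of the notice period.
The date termination becomes effective: 10 calendar days after 2031/07/29 is 2031/08/08.

2031/08/08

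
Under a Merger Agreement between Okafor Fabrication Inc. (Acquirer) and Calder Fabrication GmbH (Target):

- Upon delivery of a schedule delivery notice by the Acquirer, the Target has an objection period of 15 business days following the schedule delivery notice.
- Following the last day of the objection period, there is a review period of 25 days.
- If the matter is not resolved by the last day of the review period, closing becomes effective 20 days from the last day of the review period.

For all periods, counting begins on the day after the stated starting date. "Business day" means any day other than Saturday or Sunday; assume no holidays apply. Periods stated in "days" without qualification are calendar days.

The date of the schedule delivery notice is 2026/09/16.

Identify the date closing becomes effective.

From Wednesday, 2026/09/16, 15 business days (Sep 17, Sep 18, Sep 21, Sep 22, …, Oct 5, Oct 6, Oct 7, skipping weekends) brings us to Wednesday, 2026/10/07, which is the last day of the objection period.
Adding 25 calendar days to 2026/10/07 gives 2026/11/01, which is the last day of the review period.
The date closing becomes effective: 20 calendar days after 2026/11/01 is 2026/11/21.

2026/11/21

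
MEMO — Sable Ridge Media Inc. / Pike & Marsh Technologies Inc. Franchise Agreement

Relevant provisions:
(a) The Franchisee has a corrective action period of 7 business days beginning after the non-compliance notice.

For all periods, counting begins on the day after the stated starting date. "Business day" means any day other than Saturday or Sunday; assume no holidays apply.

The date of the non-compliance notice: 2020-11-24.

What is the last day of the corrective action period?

2020-12-03

The last day of the corrective action period: counting 7 business days from Tuesday, 2020-11-24 (Nov 25, Nov 26, Nov 27, Nov 30, Dec 1, Dec 2, Dec 3, skipping weekends) reaches Thursday, 2020-12-03.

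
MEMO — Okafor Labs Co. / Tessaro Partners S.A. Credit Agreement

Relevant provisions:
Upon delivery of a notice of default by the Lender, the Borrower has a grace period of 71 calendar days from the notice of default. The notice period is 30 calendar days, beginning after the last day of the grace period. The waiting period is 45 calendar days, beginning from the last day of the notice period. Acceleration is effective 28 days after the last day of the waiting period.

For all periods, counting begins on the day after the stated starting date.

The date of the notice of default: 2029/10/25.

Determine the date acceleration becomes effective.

The last day of the grace period: 2029/10/25 + 71 days = 2030/01/04.
Adding 30 calendar days to 2030/01/04 gives 2030/02/03, which is the last day of the notice period.
Adding 45 calendar days to 2030/02/03 gives 2030/03/20, which is the last day of the waiting period.
The date acceleration becomes effective: 28 calendar days after 2030/03/20 is 2030/04/17.

2030/04/17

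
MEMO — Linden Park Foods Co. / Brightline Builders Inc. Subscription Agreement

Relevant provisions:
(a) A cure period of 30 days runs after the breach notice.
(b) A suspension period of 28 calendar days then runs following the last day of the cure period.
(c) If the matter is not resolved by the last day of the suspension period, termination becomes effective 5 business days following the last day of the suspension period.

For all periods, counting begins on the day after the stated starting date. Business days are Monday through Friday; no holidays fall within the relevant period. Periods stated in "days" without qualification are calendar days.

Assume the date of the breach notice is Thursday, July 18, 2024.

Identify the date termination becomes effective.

The last day of the cure period: July 18, 2024 + 30 days = August 17, 2024.
Adding 28 calendar days to August 17, 2024 gives September 14, 2024, which is the last day of the suspension period.
The date termination becomes effective: counting 5 business days from Saturday, September 14, 2024 (Sep 16, Sep 17, Sep 18, Sep 19, Sep 20, skipping weekends) reaches Friday, September 20, 2024.

September 20, 2024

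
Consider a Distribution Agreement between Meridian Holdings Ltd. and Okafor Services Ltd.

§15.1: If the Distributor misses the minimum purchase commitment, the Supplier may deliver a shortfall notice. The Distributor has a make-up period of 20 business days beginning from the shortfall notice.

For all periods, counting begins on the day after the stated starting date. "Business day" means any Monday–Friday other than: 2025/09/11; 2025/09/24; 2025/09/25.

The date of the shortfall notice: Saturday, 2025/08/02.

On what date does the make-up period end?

2025/08/29

From Saturday, 2025/08/02, 20 business days (Aug 4, Aug 5, Aug 6, Aug 7, …, Aug 27, Aug 28, Aug 29, skipping weekends) brings us to Friday, 2025/08/29, which is the last day of the make-up period.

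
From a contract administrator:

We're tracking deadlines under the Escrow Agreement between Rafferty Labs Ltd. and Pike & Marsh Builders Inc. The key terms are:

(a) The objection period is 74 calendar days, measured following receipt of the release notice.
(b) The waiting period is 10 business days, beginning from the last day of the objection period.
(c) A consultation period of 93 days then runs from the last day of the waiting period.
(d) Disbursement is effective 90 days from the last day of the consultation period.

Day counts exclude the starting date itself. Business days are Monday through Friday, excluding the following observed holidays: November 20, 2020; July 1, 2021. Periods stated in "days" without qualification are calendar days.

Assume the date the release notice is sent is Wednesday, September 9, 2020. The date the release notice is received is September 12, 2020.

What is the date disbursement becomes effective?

The last day of the objection period: 74 calendar days after September 12, 2020 is November 25, 2020.
The last day of the waiting period: counting 10 business days from Wednesday, November 25, 2020 (Nov 26, Nov 27, Nov 30, Dec 1, Dec 2, Dec 3, Dec 4, Dec 7, Dec 8, Dec 9, skipping weekends) reaches Wednesday, December 9, 2020.
The last day of the consultation period: December 9, 2020 + 93 days = March 12, 2021.
The date disbursement becomes effective: March 12, 2021 + 90 days = June 10, 2021.

June 10, 2021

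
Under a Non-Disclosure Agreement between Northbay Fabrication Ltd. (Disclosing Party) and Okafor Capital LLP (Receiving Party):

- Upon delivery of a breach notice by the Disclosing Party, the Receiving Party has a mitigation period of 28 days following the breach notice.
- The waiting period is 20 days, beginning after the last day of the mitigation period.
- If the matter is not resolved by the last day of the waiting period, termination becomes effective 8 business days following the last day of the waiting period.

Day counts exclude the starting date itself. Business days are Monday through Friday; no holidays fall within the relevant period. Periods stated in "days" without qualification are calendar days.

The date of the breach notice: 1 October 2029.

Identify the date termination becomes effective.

The last day of the mitigation period: 28 calendar days after 1 October 2029 is 29 October 2029.
The last day of the waiting period: 29 October 2029 + 20 days = 18 November 2029.
The date termination becomes effective: 8 business days after Sunday, 18 November 2029, skipping weekends — Nov 19, Nov 20, Nov 21, Nov 22, Nov 23, Nov 26, Nov 27, Nov 28 — lands on Wednesday, 28 November 2029.

28 November 2029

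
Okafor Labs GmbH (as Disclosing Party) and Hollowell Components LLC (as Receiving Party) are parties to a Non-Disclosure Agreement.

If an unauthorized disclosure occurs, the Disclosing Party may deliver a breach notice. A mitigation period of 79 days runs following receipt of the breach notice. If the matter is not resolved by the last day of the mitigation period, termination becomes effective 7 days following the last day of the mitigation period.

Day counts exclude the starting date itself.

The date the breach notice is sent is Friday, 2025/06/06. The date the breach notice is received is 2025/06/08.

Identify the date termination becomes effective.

The last day of the mitigation period: 2025/06/08 + 79 days = 2025/08/26.
The date termination becomes effective: 7 calendar days after 2025/08/26 is 2025/09/02.

2025/09/02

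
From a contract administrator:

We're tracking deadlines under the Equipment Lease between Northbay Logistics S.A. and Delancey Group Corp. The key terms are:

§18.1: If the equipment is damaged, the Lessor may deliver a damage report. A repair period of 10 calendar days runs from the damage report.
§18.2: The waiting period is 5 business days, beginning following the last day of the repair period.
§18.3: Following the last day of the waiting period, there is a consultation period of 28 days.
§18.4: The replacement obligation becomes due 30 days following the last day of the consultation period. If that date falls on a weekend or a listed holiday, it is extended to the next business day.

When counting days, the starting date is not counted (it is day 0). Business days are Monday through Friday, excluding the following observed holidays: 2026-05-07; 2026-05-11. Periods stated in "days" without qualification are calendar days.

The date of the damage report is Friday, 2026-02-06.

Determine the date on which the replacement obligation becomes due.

2026-04-22

The last day of the repair period: 2026-02-06 + 10 days = 2026-02-16.
The last day of the waiting period: 5 business days after Monday, 2026-02-16, skipping weekends — Feb 17, Feb 18, Feb 19, Feb 20, Feb 23 — lands on Monday, 2026-02-23.
The last day of the consultation period: 28 calendar days after 2026-02-23 is 2026-03-23.
Adding 30 calendar days to 2026-03-23 gives 2026-04-22, which is the date on which the replacement obligation becomes due. 2026-04-22 is a Wednesday and is not a listed holiday, so no roll-forward applies.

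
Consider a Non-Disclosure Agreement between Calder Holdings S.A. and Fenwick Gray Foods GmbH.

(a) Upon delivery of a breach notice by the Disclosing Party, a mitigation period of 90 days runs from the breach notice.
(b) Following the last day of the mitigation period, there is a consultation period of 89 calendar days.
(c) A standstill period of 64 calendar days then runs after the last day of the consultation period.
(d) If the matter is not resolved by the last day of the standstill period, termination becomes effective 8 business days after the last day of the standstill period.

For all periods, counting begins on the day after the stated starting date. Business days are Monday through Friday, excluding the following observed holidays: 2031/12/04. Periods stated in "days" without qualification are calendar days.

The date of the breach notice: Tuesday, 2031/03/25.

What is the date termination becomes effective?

2031/12/03

The last day of the mitigation period: 90 calendar days after 2031/03/25 is 2031/06/23.
The last day of the consultation period: 89 calendar days after 2031/06/23 is 2031/09/20.
Adding 64 calendar days to 2031/09/20 gives 2031/11/23, which is the last day of the standstill period.
The date termination becomes effective: 8 business days after Sunday, 2031/11/23, skipping weekends — Nov 24, Nov 25, Nov 26, Nov 27, Nov 28, Dec 1, Dec 2, Dec 3 — lands on Wednesday, 2031/12/03.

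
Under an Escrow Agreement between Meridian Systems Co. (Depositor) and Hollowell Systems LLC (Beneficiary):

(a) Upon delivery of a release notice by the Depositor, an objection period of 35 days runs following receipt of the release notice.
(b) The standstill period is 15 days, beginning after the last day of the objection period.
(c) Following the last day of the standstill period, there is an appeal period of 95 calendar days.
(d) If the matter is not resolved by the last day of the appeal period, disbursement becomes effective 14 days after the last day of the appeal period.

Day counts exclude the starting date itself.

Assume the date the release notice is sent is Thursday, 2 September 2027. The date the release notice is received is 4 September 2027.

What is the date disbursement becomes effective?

10 February 2028

Adding 35 calendar days to 4 September 2027 gives 9 October 2027, which is the last day of the objection period.
The last day of the standstill period: 9 October 2027 + 15 days = 24 October 2027.
The last day of the appeal period: 24 October 2027 + 95 days = 27 January 2028.
The date disbursement becomes effective: 27 January 2028 + 14 days = 10 February 2028.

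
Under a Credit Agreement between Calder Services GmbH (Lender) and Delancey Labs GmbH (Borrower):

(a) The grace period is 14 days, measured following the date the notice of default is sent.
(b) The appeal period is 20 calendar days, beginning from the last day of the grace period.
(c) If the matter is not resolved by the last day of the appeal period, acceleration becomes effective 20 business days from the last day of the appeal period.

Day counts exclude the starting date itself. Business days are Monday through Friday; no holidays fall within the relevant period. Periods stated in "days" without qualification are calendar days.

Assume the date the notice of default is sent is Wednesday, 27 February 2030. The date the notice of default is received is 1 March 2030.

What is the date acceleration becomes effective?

30 April 2030

Adding 14 calendar days to 27 February 2030 gives 13 March 2030, which is the last day of the grace period.
The last day of the appeal period: 13 March 2030 + 20 days = 2 April 2030.
The date acceleration becomes effective: counting 20 business days from Tuesday, 2 April 2030 (Apr 3, Apr 4, Apr 5, Apr 8, …, Apr 26, Apr 29, Apr 30, skipping weekends) reaches Tuesday, 30 April 2030.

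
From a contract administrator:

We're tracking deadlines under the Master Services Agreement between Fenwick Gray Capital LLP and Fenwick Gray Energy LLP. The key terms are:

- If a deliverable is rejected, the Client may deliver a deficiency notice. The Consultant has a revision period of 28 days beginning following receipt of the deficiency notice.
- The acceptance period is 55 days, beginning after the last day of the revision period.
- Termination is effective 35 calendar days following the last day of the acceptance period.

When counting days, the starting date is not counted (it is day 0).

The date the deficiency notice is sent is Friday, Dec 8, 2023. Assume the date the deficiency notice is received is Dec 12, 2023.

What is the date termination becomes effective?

Apr 8, 2024

The last day of the revision period: Dec 12, 2023 + 28 days = Jan 9, 2024.
The last day of the acceptance period: Jan 9, 2024 + 55 days = Mar 4, 2024.
The date termination becomes effective: Mar 4, 2024 + 35 days = Apr 8, 2024.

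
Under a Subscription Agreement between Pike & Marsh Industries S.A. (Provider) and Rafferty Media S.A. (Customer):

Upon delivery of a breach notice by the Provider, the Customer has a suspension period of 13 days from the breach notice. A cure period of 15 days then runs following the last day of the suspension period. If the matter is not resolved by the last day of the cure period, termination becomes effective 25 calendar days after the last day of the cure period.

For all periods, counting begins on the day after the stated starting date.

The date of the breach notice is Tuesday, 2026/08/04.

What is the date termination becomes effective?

2026/09/26

The last day of the suspension period: 13 calendar days after 2026/08/04 is 2026/08/17.
The last day of the cure period: 2026/08/17 + 15 days = 2026/09/01.
The date termination becomes effective: 25 calendar days after 2026/09/01 is 2026/09/26.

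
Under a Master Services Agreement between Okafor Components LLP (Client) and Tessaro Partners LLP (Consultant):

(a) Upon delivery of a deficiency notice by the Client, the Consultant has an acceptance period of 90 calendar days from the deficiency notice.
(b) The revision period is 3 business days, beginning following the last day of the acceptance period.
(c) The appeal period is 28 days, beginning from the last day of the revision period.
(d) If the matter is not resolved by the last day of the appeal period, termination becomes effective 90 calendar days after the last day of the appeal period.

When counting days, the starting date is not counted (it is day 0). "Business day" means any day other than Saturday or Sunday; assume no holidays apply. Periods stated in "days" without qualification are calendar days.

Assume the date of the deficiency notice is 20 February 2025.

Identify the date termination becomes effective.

Adding 90 calendar days to 20 February 2025 gives 21 May 2025, which is the last day of the acceptance period.
The last day of the revision period: 3 business days after Wednesday, 21 May 2025, skipping weekends — May 22, May 23, May 26 — lands on Monday, 26 May 2025.
Adding 28 calendar days to 26 May 2025 gives 23 June 2025, which is the last day of the appeal period.
Adding 90 calendar days to 23 June 2025 gives 21 September 2025, which is the date termination becomes effective.

21 September 2025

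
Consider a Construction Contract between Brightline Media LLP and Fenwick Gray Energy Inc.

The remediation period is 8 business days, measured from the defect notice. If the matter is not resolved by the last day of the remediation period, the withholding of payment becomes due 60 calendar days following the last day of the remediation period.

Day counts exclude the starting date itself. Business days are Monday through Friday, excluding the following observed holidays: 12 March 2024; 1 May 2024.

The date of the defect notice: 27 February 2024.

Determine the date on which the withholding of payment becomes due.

The last day of the remediation period: 8 business days after Tuesday, 27 February 2024, skipping weekends — Feb 28, Feb 29, Mar 1, Mar 4, Mar 5, Mar 6, Mar 7, Mar 8 — lands on Friday, 8 March 2024.
The date on which the withholding of payment becomes due: 8 March 2024 + 60 days = 7 May 2024.

7 May 2024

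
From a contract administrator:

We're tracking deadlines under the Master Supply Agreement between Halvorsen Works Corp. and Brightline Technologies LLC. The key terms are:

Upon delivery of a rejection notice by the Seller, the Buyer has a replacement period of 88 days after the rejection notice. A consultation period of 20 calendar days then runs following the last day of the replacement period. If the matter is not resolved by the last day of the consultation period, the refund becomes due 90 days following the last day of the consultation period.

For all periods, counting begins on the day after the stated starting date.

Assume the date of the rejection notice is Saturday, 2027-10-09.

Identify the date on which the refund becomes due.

2028-04-24

The last day of the replacement period: 2027-10-09 + 88 days = 2028-01-05.
Adding 20 calendar days to 2028-01-05 gives 2028-01-25, which is the last day of the consultation period.
The date on which the refund becomes due: 90 calendar days after 2028-01-25 is 2028-04-24.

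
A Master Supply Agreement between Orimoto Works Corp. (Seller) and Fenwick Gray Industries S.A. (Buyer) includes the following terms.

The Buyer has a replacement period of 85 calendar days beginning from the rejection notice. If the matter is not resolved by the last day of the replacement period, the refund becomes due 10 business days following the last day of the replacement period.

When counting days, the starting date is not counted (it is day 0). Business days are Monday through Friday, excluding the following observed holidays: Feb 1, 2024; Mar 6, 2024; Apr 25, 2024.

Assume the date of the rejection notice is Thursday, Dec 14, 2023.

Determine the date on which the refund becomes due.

The last day of the replacement period: 85 calendar days after Dec 14, 2023 is Mar 8, 2024.
From Friday, Mar 8, 2024, 10 business days (Mar 11, Mar 12, Mar 13, Mar 14, Mar 15, Mar 18, Mar 19, Mar 20, Mar 21, Mar 22, skipping weekends) brings us to Friday, Mar 22, 2024, which is the date on which the refund becomes due.

Mar 22, 2024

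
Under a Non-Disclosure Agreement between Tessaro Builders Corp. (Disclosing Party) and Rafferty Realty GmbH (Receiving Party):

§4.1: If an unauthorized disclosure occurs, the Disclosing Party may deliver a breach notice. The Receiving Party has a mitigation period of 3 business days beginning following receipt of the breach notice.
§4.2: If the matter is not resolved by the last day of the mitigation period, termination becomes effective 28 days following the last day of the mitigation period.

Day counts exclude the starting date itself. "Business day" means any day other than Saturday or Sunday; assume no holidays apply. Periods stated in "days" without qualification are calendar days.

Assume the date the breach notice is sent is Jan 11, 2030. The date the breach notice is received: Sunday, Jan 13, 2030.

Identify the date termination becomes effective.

Feb 13, 2030

The last day of the mitigation period: 3 business days after Sunday, Jan 13, 2030, skipping weekends — Jan 14, Jan 15, Jan 16 — lands on Wednesday, Jan 16, 2030.
Adding 28 calendar days to Jan 16, 2030 gives Feb 13, 2030, which is the date termination becomes effective.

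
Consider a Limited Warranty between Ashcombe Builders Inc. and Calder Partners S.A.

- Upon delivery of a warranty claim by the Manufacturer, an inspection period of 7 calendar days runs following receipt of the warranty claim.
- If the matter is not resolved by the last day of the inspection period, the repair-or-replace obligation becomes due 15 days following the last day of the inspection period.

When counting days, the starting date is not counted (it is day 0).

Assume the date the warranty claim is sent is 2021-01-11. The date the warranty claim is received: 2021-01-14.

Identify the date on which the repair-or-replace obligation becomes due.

2021-02-05

Adding 7 calendar days to 2021-01-14 gives 2021-01-21, which is the last day of the inspection period.
The date on which the repair-or-replace obligation becomes due: 2021-01-21 + 15 days = 2021-02-05.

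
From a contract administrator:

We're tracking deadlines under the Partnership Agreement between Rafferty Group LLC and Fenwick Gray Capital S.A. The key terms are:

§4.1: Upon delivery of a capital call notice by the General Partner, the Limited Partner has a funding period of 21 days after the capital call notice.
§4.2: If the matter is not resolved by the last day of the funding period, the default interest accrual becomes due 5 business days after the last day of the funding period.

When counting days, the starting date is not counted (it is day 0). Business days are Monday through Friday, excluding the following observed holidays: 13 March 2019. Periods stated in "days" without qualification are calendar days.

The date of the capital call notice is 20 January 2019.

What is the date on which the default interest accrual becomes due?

The last day of the funding period: 21 calendar days after 20 January 2019 is 10 February 2019.
The date on which the default interest accrual becomes due: 5 business days after Sunday, 10 February 2019, skipping weekends — Feb 11, Feb 12, Feb 13, Feb 14, Feb 15 — lands on Friday, 15 February 2019.

15 February 2019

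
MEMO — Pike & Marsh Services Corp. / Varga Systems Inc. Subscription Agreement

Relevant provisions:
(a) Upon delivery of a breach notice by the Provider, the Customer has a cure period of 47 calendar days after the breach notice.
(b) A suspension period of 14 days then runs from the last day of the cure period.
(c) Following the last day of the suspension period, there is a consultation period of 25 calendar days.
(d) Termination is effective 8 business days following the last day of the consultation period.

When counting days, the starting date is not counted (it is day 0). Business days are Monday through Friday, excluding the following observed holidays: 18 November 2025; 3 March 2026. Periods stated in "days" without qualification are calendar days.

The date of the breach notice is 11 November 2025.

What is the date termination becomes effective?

17 February 2026

The last day of the cure period: 11 November 2025 + 47 days = 28 December 2025.
The last day of the suspension period: 14 calendar days after 28 December 2025 is 11 January 2026.
The last day of the consultation period: 11 January 2026 + 25 days = 5 February 2026.
The date termination becomes effective: 8 business days after Thursday, 5 February 2026, skipping weekends — Feb 6, Feb 9, Feb 10, Feb 11, Feb 12, Feb 13, Feb 16, Feb 17 — lands on Tuesday, 17 February 2026.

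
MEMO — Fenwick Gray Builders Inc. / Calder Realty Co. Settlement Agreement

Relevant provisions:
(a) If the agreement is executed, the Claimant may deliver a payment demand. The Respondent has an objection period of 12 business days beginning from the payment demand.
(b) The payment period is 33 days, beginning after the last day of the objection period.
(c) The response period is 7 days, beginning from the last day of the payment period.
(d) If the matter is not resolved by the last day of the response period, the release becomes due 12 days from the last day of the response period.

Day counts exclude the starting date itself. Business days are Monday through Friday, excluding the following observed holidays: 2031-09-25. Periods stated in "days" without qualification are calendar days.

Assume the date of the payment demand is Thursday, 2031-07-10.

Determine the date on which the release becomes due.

2031-09-18

The last day of the objection period: counting 12 business days from Thursday, 2031-07-10 (Jul 11, Jul 14, Jul 15, Jul 16, …, Jul 24, Jul 25, Jul 28, skipping weekends) reaches Monday, 2031-07-28.
Adding 33 calendar days to 2031-07-28 gives 2031-08-30, which is the last day of the payment period.
The last day of the response period: 7 calendar days after 2031-08-30 is 2031-09-06.
Adding 12 calendar days to 2031-09-06 gives 2031-09-18, which is the date on which the release becomes due.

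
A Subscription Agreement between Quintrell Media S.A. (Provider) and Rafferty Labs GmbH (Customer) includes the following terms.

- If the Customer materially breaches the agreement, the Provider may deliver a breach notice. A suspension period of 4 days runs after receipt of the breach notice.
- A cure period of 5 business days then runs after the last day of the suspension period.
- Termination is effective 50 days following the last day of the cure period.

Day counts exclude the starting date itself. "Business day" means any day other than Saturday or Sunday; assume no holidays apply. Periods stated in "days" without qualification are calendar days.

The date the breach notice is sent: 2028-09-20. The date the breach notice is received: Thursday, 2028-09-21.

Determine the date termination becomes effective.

The last day of the suspension period: 4 calendar days after 2028-09-21 is 2028-09-25.
The last day of the cure period: counting 5 business days from Monday, 2028-09-25 (Sep 26, Sep 27, Sep 28, Sep 29, Oct 2, skipping weekends) reaches Monday, 2028-10-02.
Adding 50 calendar days to 2028-10-02 gives 2028-11-21, which is the date termination becomes effective.

2028-11-21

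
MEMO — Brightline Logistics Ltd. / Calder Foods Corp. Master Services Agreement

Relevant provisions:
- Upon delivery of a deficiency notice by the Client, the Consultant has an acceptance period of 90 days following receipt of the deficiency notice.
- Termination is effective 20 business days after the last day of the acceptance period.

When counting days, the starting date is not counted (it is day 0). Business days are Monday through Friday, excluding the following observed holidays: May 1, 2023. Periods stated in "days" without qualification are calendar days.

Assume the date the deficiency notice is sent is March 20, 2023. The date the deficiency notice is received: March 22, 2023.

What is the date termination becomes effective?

July 18, 2023

The last day of the acceptance period: March 22, 2023 + 90 days = June 20, 2023.
From Tuesday, June 20, 2023, 20 business days (Jun 21, Jun 22, Jun 23, Jun 26, …, Jul 14, Jul 17, Jul 18, skipping weekends) brings us to Tuesday, July 18, 2023, which is the date termination becomes effective.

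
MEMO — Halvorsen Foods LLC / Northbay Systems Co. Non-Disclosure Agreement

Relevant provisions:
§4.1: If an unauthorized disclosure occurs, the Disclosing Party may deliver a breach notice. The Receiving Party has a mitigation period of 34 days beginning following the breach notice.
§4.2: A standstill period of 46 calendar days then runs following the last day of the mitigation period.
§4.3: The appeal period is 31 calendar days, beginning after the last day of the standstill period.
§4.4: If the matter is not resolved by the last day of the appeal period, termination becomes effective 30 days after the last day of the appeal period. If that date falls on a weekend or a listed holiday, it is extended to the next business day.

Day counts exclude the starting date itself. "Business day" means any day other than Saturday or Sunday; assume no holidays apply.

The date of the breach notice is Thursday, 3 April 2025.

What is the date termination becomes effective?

22 August 2025

Adding 34 calendar days to 3 April 2025 gives 7 May 2025, which is the last day of the mitigation period.
The last day of the standstill period: 46 calendar days after 7 May 2025 is 22 June 2025.
The last day of the appeal period: 31 calendar days after 22 June 2025 is 23 July 2025.
The date termination becomes effective: 30 calendar days after 23 July 2025 is 22 August 2025. 22 August 2025 is a Friday, so no roll-forward applies.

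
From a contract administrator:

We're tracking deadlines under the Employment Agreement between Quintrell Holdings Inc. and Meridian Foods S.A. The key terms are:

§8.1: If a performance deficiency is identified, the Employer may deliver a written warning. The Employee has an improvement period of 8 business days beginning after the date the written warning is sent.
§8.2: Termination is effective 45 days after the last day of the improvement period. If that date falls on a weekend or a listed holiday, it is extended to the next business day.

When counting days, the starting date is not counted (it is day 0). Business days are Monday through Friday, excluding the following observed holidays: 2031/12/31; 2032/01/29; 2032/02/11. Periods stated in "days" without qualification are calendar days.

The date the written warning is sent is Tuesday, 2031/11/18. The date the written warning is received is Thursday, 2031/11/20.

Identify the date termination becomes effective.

2032/01/12

From Tuesday, 2031/11/18, 8 business days (Nov 19, Nov 20, Nov 21, Nov 24, Nov 25, Nov 26, Nov 27, Nov 28, skipping weekends) brings us to Friday, 2031/11/28, which is the last day of the improvement period.
Adding 45 calendar days to 2031/11/28 gives 2032/01/12, which is the date termination becomes effective. 2032/01/12 is a Monday and is not a listed holiday, so no roll-forward applies.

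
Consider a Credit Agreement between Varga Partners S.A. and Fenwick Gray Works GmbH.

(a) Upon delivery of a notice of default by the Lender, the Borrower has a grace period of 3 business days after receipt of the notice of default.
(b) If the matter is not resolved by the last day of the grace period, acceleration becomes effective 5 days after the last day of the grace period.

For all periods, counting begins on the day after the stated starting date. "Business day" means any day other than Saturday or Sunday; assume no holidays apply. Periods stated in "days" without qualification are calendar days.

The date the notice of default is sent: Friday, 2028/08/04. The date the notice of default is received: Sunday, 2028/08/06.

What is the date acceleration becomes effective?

2028/08/14

From Sunday, 2028/08/06, 3 business days (Aug 7, Aug 8, Aug 9, skipping weekends) brings us to Wednesday, 2028/08/09, which is the last day of the grace period.
The date acceleration becomes effective: 2028/08/09 + 5 days = 2028/08/14.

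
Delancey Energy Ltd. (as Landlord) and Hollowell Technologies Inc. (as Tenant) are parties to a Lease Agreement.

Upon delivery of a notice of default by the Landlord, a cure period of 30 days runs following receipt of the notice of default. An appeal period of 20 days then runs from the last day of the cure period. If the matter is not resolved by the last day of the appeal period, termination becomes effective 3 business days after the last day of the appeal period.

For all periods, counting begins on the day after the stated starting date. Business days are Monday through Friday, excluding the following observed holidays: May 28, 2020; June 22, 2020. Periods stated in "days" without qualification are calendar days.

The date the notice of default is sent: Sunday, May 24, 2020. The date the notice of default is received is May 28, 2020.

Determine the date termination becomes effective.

July 22, 2020

Adding 30 calendar days to May 28, 2020 gives June 27, 2020, which is the last day of the cure period.
Adding 20 calendar days to June 27, 2020 gives July 17, 2020, which is the last day of the appeal period.
From Friday, July 17, 2020, 3 business days (Jul 20, Jul 21, Jul 22, skipping weekends) brings us to Wednesday, July 22, 2020, which is the date termination becomes effective.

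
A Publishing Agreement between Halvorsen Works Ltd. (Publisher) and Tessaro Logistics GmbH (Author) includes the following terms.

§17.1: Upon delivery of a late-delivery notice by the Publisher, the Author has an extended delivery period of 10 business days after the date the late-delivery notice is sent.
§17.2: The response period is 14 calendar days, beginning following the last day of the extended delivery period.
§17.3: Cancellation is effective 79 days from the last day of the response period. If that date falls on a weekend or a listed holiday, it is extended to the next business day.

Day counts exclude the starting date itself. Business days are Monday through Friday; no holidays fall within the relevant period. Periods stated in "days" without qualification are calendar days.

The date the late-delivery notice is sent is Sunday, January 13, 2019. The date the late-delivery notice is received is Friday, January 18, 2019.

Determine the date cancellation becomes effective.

April 29, 2019

From Sunday, January 13, 2019, 10 business days (Jan 14, Jan 15, Jan 16, Jan 17, Jan 18, Jan 21, Jan 22, Jan 23, Jan 24, Jan 25, skipping weekends) brings us to Friday, January 25, 2019, which is the last day of the extended delivery period.
The last day of the response period: January 25, 2019 + 14 days = February 8, 2019.
The date cancellation becomes effective: February 8, 2019 + 79 days = April 28, 2019. That falls on a Sunday, so it rolls to the next business day, Monday, April 29, 2019.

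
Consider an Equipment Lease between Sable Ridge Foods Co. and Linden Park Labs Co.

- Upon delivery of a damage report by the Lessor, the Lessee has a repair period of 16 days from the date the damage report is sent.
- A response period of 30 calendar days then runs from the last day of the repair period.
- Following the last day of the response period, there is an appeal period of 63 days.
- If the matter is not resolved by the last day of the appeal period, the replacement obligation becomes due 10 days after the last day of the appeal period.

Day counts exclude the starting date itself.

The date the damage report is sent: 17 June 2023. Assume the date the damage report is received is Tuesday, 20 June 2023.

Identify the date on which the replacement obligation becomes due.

The last day of the repair period: 17 June 2023 + 16 days = 3 July 2023.
The last day of the response period: 30 calendar days after 3 July 2023 is 2 August 2023.
The last day of the appeal period: 2 August 2023 + 63 days = 4 October 2023.
The date on which the replacement obligation becomes due: 4 October 2023 + 10 days = 14 October 2023.

14 October 2023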